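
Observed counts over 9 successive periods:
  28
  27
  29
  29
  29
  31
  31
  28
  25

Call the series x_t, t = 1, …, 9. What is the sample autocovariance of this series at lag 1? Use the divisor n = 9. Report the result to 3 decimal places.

0.916

Mean x̄ = (28 + 27 + 29 + 29 + 29 + 31 + 31 + 28 + 25)/9 = 28.5556
Σ_{t=1}^{8}(x_t−x̄)(x_{t+1}−x̄) = 8.2469
γ_1 = 8.2469 / 9 = 0.916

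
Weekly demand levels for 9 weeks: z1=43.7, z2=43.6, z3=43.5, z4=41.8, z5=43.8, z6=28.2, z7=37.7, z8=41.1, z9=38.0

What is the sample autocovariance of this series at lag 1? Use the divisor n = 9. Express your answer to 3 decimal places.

Mean z̄ = (43.7 + 43.6 + 43.5 + 41.8 + 43.8 + 28.2 + 37.7 + 41.1 + 38.0)/9 = 40.1556
Σ_{t=1}^{8}(z_t−z̄)(z_{t+1}−z̄) = 16.6525
γ_1 = 16.6525 / 9 = 1.850

1.850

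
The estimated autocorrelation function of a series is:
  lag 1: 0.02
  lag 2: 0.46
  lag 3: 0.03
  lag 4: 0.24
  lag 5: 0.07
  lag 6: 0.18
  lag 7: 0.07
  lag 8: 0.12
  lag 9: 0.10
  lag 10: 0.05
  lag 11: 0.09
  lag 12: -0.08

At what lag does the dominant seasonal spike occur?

2

The largest autocorrelation is r_2 = 0.46, with weaker echoes at lags 4 (0.24) and 6 (0.18); the remaining lags stay at or below 0.12.
The dominant spike at lag 2 indicates a seasonal period of 2.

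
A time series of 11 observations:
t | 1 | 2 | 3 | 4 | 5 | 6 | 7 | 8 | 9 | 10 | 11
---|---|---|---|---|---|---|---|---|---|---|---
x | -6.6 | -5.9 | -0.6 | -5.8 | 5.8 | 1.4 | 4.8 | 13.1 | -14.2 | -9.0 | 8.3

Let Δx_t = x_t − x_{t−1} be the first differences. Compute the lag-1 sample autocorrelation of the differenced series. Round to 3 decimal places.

-0.297

First differences Δx: 0.7, 5.3, -5.2, 11.6, -4.4, 3.4, 8.3, -27.3, 5.2, 17.3
Mean of differences = 1.4900
Numerator Σ(Δx_t−Δx̄)(Δx_{t+1}−Δx̄) = -398.1411
Denominator Σ(Δx_t−Δx̄)² = 1339.4090
r_1(Δx) = -398.1411 / 1339.4090 = -0.297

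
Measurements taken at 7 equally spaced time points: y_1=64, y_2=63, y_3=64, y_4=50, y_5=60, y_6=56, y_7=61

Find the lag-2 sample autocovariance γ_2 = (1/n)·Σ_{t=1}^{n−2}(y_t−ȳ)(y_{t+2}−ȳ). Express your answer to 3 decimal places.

Mean ȳ = (64 + 63 + 64 + 50 + 60 + 56 + 61)/7 = 59.7143
Σ_{t=1}^{5}(y_t−ȳ)(y_{t+2}−ȳ) = 24.1224
γ_2 = 24.1224 / 7 = 3.446

3.446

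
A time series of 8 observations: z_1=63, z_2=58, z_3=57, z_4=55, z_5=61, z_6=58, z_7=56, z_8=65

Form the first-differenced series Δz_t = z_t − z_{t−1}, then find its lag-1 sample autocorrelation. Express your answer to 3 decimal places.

First differences Δz: -5, -1, -2, 6, -3, -2, 9
Mean of differences = 0.2857
Numerator Σ(Δz_t−Δz̄)(Δz_{t+1}−Δz̄) = -34.5102
Denominator Σ(Δz_t−Δz̄)² = 159.4286
r_1(Δz) = -34.5102 / 159.4286 = -0.216

-0.216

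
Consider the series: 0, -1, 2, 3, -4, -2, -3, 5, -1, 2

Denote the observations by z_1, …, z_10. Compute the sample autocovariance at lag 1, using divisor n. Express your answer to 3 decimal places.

Mean z̄ = (0 − 1 + 2 + 3 − 4 − 2 − 3 + 5 − 1 + 2)/10 = 0.1000
Σ_{t=1}^{9}(z_t−z̄)(z_{t+1}−z̄) = -15.9100
γ_1 = -15.9100 / 10 = -1.591

-1.591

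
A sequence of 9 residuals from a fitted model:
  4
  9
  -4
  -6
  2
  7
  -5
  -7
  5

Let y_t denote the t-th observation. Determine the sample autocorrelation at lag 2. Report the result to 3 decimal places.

-0.675

Mean ȳ = (4 + 9 − 4 − 6 + 2 + 7 − 5 − 7 + 5)/9 = 0.5556
Σ(y_t−ȳ)(y_{t+2}−ȳ) = (-15.6914) + (-55.3580) + (-6.5802) + (-42.2469) + (-8.0247) + (-48.6914) + (-24.6914) = -201.2840
Denominator Σ(y_t−ȳ)² = 298.2222
r_2 = -201.2840 / 298.2222 = -0.675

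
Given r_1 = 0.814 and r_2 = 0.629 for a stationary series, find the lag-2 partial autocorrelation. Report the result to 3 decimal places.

φ_{22} = (r_2 − r_1²) / (1 − r_1²)
r_1² = (0.814)² = 0.662596
Numerator = 0.629 − 0.6626 = -0.0336; denominator = 1 − 0.6626 = 0.3374
φ_{22} = -0.0336 / 0.3374 = -0.100

-0.100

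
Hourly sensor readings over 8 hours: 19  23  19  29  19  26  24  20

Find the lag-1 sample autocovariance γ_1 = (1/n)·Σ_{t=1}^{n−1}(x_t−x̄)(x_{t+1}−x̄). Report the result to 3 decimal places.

-7.393

Mean x̄ = (19 + 23 + 19 + 29 + 19 + 26 + 24 + 20)/8 = 22.3750
Σ_{t=1}^{7}(x_t−x̄)(x_{t+1}−x̄) = -59.1406
γ_1 = -59.1406 / 8 = -7.393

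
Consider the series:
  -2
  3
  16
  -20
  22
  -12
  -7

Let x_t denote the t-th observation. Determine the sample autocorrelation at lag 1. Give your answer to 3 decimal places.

Mean x̄ = (-2 + 3 + 16 − 20 + 22 − 12 − 7)/7 = 0.0000
Σ(x_t−x̄)(x_{t+1}−x̄) = (-6.0000) + (48.0000) + (-320.0000) + (-440.0000) + (-264.0000) + (84.0000) = -898.0000
Denominator Σ(x_t−x̄)² = 1346.0000
r_1 = -898.0000 / 1346.0000 = -0.667

-0.667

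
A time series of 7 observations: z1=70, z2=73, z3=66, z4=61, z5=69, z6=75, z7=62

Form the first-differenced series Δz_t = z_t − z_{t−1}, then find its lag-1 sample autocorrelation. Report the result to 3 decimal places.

-0.161

First differences Δz: 3, -7, -5, 8, 6, -13
Mean of differences = -1.3333
Numerator Σ(Δz_t−Δz̄)(Δz_{t+1}−Δz̄) = -55.1111
Denominator Σ(Δz_t−Δz̄)² = 341.3333
r_1(Δz) = -55.1111 / 341.3333 = -0.161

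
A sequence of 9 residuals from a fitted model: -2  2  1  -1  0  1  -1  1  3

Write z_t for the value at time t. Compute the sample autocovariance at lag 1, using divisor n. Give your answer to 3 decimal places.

Mean z̄ = (-2 + 2 + 1 − 1 + 0 + 1 − 1 + 1 + 3)/9 = 0.4444
Σ_{t=1}^{8}(z_t−z̄)(z_{t+1}−z̄) = -3.5309
γ_1 = -3.5309 / 9 = -0.392

-0.392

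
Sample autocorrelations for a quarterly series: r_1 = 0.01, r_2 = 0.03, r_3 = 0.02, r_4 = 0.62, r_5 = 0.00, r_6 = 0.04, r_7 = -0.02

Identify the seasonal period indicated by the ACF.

The largest autocorrelation is r_4 = 0.62; the remaining lags stay at or below 0.04.
The dominant spike at lag 4 indicates a seasonal period of 4.

4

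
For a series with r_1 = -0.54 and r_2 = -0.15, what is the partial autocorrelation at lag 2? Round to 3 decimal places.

-0.623

φ_{22} = (r_2 − r_1²) / (1 − r_1²)
r_1² = (-0.54)² = 0.2916
Numerator = -0.15 − 0.2916 = -0.4416; denominator = 1 − 0.2916 = 0.7084
φ_{22} = -0.4416 / 0.7084 = -0.623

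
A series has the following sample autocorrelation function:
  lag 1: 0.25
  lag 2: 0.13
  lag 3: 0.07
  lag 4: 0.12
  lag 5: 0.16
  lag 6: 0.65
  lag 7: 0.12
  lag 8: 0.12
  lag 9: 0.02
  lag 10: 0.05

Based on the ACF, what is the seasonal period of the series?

The largest autocorrelation is r_6 = 0.65; the remaining lags stay at or below 0.25. The elevated value at lag 1 (0.25), dropping to 0.13 at lag 2, reflects decaying short-term dependence rather than seasonality.
The dominant spike at lag 6 indicates a seasonal period of 6.

6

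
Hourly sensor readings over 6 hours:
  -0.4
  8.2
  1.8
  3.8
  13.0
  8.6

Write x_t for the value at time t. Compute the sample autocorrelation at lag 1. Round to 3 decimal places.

Mean x̄ = (-0.4 + 8.2 + 1.8 + 3.8 + 13.0 + 8.6)/6 = 5.8333
Deviations from mean: -6.2333, 2.3667, -4.0333, -2.0333, 7.1667, 2.7667
Σ(x_t−x̄)(x_{t+1}−x̄) = (-14.7522) + (-9.5456) + (8.2011) + (-14.5722) + (19.8278) = -10.8411
Denominator Σ(x_t−x̄)² = 123.8733
r_1 = -10.8411 / 123.8733 = -0.088

-0.088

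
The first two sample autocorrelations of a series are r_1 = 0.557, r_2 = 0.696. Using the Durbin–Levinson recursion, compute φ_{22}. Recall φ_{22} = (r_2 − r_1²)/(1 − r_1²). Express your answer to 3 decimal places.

0.559

φ_{22} = (r_2 − r_1²) / (1 − r_1²)
r_1² = (0.557)² = 0.310249
Numerator = 0.696 − 0.3102 = 0.3858; denominator = 1 − 0.3102 = 0.6898
φ_{22} = 0.3858 / 0.6898 = 0.559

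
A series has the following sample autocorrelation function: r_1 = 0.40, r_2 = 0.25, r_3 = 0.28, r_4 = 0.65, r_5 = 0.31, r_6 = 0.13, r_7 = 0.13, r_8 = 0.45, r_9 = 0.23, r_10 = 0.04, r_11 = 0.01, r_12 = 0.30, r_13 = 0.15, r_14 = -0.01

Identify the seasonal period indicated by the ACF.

4

The largest autocorrelation is r_4 = 0.65, with a weaker echo at lag 8 (0.45); the remaining lags stay at or below 0.40. The elevated value at lag 1 (0.40), dropping to 0.25 at lag 2, reflects decaying short-term dependence rather than seasonality.
The dominant spike at lag 4 indicates a seasonal period of 4.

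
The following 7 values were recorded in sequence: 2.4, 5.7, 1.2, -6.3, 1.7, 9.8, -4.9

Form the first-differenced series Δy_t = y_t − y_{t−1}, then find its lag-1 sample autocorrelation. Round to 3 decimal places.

-0.217

First differences Δy: 3.3, -4.5, -7.5, 8.0, 8.1, -14.7
Mean of differences = -1.2167
Numerator Σ(Δy_t−Δȳ)(Δy_{t+1}−Δȳ) = -91.8619
Denominator Σ(Δy_t−Δȳ)² = 424.2083
r_1(Δy) = -91.8619 / 424.2083 = -0.217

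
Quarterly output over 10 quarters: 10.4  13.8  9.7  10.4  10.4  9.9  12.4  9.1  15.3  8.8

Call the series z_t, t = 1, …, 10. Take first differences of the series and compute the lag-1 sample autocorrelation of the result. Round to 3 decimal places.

First differences Δz: 3.4, -4.1, 0.7, 0.0, -0.5, 2.5, -3.3, 6.2, -6.5
Mean of differences = -0.1778
Numerator Σ(Δz_t−Δz̄)(Δz_{t+1}−Δz̄) = -86.8349
Denominator Σ(Δz_t−Δz̄)² = 126.6556
r_1(Δz) = -86.8349 / 126.6556 = -0.686

-0.686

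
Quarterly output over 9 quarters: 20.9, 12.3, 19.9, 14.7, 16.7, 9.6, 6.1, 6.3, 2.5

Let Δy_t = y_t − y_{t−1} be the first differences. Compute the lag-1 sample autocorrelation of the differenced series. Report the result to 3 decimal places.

First differences Δy: -8.6, 7.6, -5.2, 2.0, -7.1, -3.5, 0.2, -3.8
Mean of differences = -2.3000
Numerator Σ(Δy_t−Δȳ)(Δy_{t+1}−Δȳ) = -125.1800
Denominator Σ(Δy_t−Δȳ)² = 197.5800
r_1(Δy) = -125.1800 / 197.5800 = -0.634

-0.634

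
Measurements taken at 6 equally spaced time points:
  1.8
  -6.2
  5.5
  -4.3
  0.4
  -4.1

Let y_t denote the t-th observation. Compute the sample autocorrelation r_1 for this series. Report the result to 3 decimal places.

Mean ȳ = (1.8 − 6.2 + 5.5 − 4.3 + 0.4 − 4.1)/6 = -1.1500
Deviations from mean: 2.9500, -5.0500, 6.6500, -3.1500, 1.5500, -2.9500
Numerator Σ_{t=1}^{5}(y_t−ȳ)(y_{t+1}−ȳ) = -78.8825
Denominator Σ(y_t−ȳ)² = 99.4550
r_1 = -78.8825 / 99.4550 = -0.793

-0.793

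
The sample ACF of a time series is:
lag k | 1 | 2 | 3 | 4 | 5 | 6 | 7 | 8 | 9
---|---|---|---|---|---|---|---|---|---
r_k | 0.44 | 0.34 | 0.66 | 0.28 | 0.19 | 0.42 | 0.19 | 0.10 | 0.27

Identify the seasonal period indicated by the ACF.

3

The largest autocorrelation is r_3 = 0.66; the remaining lags stay at or below 0.44. The elevated value at lag 1 (0.44), dropping to 0.34 at lag 2, reflects decaying short-term dependence rather than seasonality.
The dominant spike at lag 3 indicates a seasonal period of 3.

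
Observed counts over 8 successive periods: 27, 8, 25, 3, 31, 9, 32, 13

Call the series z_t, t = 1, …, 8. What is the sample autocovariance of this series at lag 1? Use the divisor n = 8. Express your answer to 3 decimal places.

Mean z̄ = (27 + 8 + 25 + 3 + 31 + 9 + 32 + 13)/8 = 18.5000
Σ_{t=1}^{7}(z_t−z̄)(z_{t+1}−z̄) = -773.2500
γ_1 = -773.2500 / 8 = -96.656

-96.656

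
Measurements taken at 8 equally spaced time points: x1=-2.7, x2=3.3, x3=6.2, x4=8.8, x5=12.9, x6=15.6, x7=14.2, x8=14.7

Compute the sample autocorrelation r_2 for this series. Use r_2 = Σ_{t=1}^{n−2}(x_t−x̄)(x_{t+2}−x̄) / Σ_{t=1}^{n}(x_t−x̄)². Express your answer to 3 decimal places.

Mean x̄ = (-2.7 + 3.3 + 6.2 + 8.8 + 12.9 + 15.6 + 14.2 + 14.7)/8 = 9.1250
Deviations from mean: -11.8250, -5.8250, -2.9250, -0.3250, 3.7750, 6.4750, 5.0750, 5.5750
Σ(x_t−x̄)(x_{t+2}−x̄) = (34.5881) + (1.8931) + (-11.0419) + (-2.1044) + (19.1581) + (36.0981) = 78.5913
Denominator Σ(x_t−x̄)² = 295.4350
r_2 = 78.5913 / 295.4350 = 0.266

0.266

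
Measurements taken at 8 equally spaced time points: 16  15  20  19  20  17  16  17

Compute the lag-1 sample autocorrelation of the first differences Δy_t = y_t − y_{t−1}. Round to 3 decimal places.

First differences Δy: -1, 5, -1, 1, -3, -1, 1
Mean of differences = 0.1429
Numerator Σ(Δy_t−Δȳ)(Δy_{t+1}−Δȳ) = -12.1633
Denominator Σ(Δy_t−Δȳ)² = 38.8571
r_1(Δy) = -12.1633 / 38.8571 = -0.313

-0.313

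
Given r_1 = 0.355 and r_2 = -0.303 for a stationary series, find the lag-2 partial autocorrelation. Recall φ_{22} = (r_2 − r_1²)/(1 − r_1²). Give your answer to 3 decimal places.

-0.491

φ_{22} = (r_2 − r_1²) / (1 − r_1²)
r_1² = (0.355)² = 0.126025
Numerator = -0.303 − 0.1260 = -0.4290; denominator = 1 − 0.1260 = 0.8740
φ_{22} = -0.4290 / 0.8740 = -0.491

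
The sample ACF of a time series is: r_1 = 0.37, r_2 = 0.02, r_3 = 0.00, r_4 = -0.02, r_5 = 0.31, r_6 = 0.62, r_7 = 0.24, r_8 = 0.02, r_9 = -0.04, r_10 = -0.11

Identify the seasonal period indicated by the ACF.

6

The largest autocorrelation is r_6 = 0.62; the remaining lags stay at or below 0.37. The elevated value at lag 1 (0.37), dropping to 0.02 at lag 2, reflects decaying short-term dependence rather than seasonality.
The dominant spike at lag 6 indicates a seasonal period of 6.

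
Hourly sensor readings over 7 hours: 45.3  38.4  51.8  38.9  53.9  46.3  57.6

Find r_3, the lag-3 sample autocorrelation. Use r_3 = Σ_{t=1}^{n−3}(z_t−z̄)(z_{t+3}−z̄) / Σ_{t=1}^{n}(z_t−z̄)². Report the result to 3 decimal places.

Mean z̄ = (45.3 + 38.4 + 51.8 + 38.9 + 53.9 + 46.3 + 57.6)/7 = 47.4571
Deviations from mean: -2.1571, -9.0571, 4.3429, -8.5571, 6.4429, -1.1571, 10.1429
Numerator Σ_{t=1}^{4}(z_t−z̄)(z_{t+3}−z̄) = -131.7141
Denominator Σ(z_t−z̄)² = 324.4971
r_3 = -131.7141 / 324.4971 = -0.406

-0.406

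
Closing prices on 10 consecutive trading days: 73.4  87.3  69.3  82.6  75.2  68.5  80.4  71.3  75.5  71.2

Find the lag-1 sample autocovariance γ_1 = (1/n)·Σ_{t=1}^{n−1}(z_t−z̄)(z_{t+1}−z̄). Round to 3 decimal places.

-19.669

Mean z̄ = (73.4 + 87.3 + 69.3 + 82.6 + 75.2 + 68.5 + 80.4 + 71.3 + 75.5 + 71.2)/10 = 75.4700
Σ_{t=1}^{9}(z_t−z̄)(z_{t+1}−z̄) = -196.6879
γ_1 = -196.6879 / 10 = -19.669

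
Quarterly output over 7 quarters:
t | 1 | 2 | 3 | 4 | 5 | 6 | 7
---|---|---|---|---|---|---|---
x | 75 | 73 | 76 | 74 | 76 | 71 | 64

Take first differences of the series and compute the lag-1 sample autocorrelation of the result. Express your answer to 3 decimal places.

First differences Δx: -2, 3, -2, 2, -5, -7
Mean of differences = -1.8333
Numerator Σ(Δx_t−Δx̄)(Δx_{t+1}−Δx̄) = 1.9722
Denominator Σ(Δx_t−Δx̄)² = 74.8333
r_1(Δx) = 1.9722 / 74.8333 = 0.026

0.026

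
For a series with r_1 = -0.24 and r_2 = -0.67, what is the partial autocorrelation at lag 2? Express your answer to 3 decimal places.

-0.772

φ_{22} = (r_2 − r_1²) / (1 − r_1²)
r_1² = (-0.24)² = 0.0576
Numerator = -0.67 − 0.0576 = -0.7276; denominator = 1 − 0.0576 = 0.9424
φ_{22} = -0.7276 / 0.9424 = -0.772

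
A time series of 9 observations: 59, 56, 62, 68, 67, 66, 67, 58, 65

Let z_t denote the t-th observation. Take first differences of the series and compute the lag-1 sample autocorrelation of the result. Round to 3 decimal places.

-0.296

First differences Δz: -3, 6, 6, -1, -1, 1, -9, 7
Mean of differences = 0.7500
Numerator Σ(Δz_t−Δz̄)(Δz_{t+1}−Δz̄) = -62.0625
Denominator Σ(Δz_t−Δz̄)² = 209.5000
r_1(Δz) = -62.0625 / 209.5000 = -0.296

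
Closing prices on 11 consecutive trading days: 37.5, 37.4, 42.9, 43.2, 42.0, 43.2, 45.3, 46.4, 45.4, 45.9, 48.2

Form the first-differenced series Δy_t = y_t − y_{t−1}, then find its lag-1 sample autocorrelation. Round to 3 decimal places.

First differences Δy: -0.1, 5.5, 0.3, -1.2, 1.2, 2.1, 1.1, -1.0, 0.5, 2.3
Mean of differences = 1.0700
Numerator Σ(Δy_t−Δȳ)(Δy_{t+1}−Δȳ) = -6.5599
Denominator Σ(Δy_t−Δȳ)² = 33.9410
r_1(Δy) = -6.5599 / 33.9410 = -0.193

-0.193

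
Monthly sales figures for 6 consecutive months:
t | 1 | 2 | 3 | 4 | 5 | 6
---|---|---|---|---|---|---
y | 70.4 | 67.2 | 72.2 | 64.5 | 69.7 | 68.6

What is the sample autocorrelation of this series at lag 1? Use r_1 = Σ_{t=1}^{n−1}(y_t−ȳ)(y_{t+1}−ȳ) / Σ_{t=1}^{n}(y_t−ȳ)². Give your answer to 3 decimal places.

-0.742

Mean ȳ = (70.4 + 67.2 + 72.2 + 64.5 + 69.7 + 68.6)/6 = 68.7667
Deviations from mean: 1.6333, -1.5667, 3.4333, -4.2667, 0.9333, -0.1667
Numerator Σ_{t=1}^{5}(y_t−ȳ)(y_{t+1}−ȳ) = -26.7244
Denominator Σ(y_t−ȳ)² = 36.0133
r_1 = -26.7244 / 36.0133 = -0.742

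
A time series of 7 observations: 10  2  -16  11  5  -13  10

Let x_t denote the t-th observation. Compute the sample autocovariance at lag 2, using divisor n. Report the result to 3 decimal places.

-44.901

Mean x̄ = (10 + 2 − 16 + 11 + 5 − 13 + 10)/7 = 1.2857
Deviations: 8.7143, 0.7143, -17.2857, 9.7143, 3.7143, -14.2857, 8.7143
Σ_{t=1}^{5}(x_t−x̄)(x_{t+2}−x̄) = -314.3061
γ_2 = -314.3061 / 7 = -44.901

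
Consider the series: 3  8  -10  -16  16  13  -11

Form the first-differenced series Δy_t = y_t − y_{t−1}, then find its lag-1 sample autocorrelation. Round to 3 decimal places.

-0.098

First differences Δy: 5, -18, -6, 32, -3, -24
Mean of differences = -2.3333
Numerator Σ(Δy_t−Δȳ)(Δy_{t+1}−Δȳ) = -191.7778
Denominator Σ(Δy_t−Δȳ)² = 1961.3333
r_1(Δy) = -191.7778 / 1961.3333 = -0.098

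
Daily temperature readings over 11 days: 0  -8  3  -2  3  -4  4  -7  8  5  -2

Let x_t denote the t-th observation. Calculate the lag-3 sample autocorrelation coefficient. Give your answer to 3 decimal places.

Mean x̄ = (0 − 8 + 3 − 2 + 3 − 4 + 4 − 7 + 8 + 5 − 2)/11 = 0.0000
Numerator Σ_{t=1}^{8}(x_t−x̄)(x_{t+3}−x̄) = -63.0000
Denominator Σ(x_t−x̄)² = 260.0000
r_3 = -63.0000 / 260.0000 = -0.242

-0.242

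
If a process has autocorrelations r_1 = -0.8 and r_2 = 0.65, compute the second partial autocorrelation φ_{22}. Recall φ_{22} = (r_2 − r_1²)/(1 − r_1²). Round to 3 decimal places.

0.028

φ_{22} = (r_2 − r_1²) / (1 − r_1²)
r_1² = (-0.8)² = 0.64
Numerator = 0.65 − 0.6400 = 0.0100; denominator = 1 − 0.6400 = 0.3600
φ_{22} = 0.0100 / 0.3600 = 0.028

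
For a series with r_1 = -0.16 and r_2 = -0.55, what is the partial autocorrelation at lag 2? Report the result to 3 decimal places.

-0.591

φ_{22} = (r_2 − r_1²) / (1 − r_1²)
r_1² = (-0.16)² = 0.0256
Numerator = -0.55 − 0.0256 = -0.5756; denominator = 1 − 0.0256 = 0.9744
φ_{22} = -0.5756 / 0.9744 = -0.591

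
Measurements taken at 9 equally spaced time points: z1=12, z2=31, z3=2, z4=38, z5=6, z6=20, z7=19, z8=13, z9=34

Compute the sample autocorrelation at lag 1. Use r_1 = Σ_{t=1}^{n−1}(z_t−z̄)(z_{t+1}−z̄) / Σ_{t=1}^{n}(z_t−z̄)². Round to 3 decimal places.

-0.754

Mean z̄ = (12 + 31 + 2 + 38 + 6 + 20 + 19 + 13 + 34)/9 = 19.4444
Numerator Σ_{t=1}^{8}(z_t−z̄)(z_{t+1}−z̄) = -959.4198
Denominator Σ(z_t−z̄)² = 1272.2222
r_1 = -959.4198 / 1272.2222 = -0.754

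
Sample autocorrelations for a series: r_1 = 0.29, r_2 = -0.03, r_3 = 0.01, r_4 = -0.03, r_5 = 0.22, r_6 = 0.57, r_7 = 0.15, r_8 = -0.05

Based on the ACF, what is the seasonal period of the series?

6

The largest autocorrelation is r_6 = 0.57; the remaining lags stay at or below 0.29.
The dominant spike at lag 6 indicates a seasonal period of 6.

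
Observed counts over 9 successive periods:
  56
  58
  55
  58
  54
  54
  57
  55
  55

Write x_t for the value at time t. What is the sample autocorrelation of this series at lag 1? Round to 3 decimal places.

Mean x̄ = (56 + 58 + 55 + 58 + 54 + 54 + 57 + 55 + 55)/9 = 55.7778
Numerator Σ_{t=1}^{8}(x_t−x̄)(x_{t+1}−x̄) = -6.2716
Denominator Σ(x_t−x̄)² = 19.5556
r_1 = -6.2716 / 19.5556 = -0.321

-0.321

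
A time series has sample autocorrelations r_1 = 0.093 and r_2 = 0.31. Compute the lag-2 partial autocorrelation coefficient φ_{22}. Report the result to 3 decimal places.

φ_{22} = (r_2 − r_1²) / (1 − r_1²)
r_1² = (0.093)² = 0.008649
Numerator = 0.31 − 0.0086 = 0.3014; denominator = 1 − 0.0086 = 0.9914
φ_{22} = 0.3014 / 0.9914 = 0.304

0.304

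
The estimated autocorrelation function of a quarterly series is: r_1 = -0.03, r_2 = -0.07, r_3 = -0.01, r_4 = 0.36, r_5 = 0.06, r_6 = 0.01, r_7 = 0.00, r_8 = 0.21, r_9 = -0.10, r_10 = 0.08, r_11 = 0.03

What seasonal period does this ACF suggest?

The largest autocorrelation is r_4 = 0.36, with a weaker echo at lag 8 (0.21); the remaining lags stay at or below 0.08.
The dominant spike at lag 4 indicates a seasonal period of 4.

4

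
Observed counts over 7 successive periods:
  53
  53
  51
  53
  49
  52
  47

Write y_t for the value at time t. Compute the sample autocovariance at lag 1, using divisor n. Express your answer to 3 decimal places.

Mean ȳ = (53 + 53 + 51 + 53 + 49 + 52 + 47)/7 = 51.1429
Deviations: 1.8571, 1.8571, -0.1429, 1.8571, -2.1429, 0.8571, -4.1429
Σ_{t=1}^{6}(y_t−ȳ)(y_{t+1}−ȳ) = -6.4490
γ_1 = -6.4490 / 7 = -0.921

-0.921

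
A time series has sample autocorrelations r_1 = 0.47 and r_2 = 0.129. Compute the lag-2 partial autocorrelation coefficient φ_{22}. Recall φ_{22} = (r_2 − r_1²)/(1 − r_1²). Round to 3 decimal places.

φ_{22} = (r_2 − r_1²) / (1 − r_1²)
r_1² = (0.47)² = 0.2209
Numerator = 0.129 − 0.2209 = -0.0919; denominator = 1 − 0.2209 = 0.7791
φ_{22} = -0.0919 / 0.7791 = -0.118

-0.118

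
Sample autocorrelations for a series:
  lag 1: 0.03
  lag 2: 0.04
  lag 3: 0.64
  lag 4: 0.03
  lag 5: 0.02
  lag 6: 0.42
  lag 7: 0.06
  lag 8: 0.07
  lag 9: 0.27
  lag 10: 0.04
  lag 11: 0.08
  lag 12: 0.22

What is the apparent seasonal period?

The largest autocorrelation is r_3 = 0.64, with weaker echoes at lags 6 (0.42), 9 (0.27) and 12 (0.22); the remaining lags stay at or below 0.08.
The dominant spike at lag 3 indicates a seasonal period of 3.

3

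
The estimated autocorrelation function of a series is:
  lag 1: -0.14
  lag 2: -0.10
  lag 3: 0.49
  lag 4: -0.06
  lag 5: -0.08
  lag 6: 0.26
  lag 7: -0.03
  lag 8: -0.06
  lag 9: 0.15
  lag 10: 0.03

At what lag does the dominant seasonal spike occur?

The largest autocorrelation is r_3 = 0.49, with weaker echoes at lags 6 (0.26) and 9 (0.15); the remaining lags stay at or below 0.03.
The dominant spike at lag 3 indicates a seasonal period of 3.

3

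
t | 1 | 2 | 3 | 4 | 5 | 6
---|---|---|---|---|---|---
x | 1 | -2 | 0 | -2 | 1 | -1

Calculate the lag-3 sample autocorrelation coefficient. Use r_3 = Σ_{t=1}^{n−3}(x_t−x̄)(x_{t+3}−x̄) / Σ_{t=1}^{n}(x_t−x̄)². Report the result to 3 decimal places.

Mean x̄ = (1 − 2 + 0 − 2 + 1 − 1)/6 = -0.5000
Deviations from mean: 1.5000, -1.5000, 0.5000, -1.5000, 1.5000, -0.5000
Numerator Σ_{t=1}^{3}(x_t−x̄)(x_{t+3}−x̄) = -4.7500
Denominator Σ(x_t−x̄)² = 9.5000
r_3 = -4.7500 / 9.5000 = -0.500

-0.500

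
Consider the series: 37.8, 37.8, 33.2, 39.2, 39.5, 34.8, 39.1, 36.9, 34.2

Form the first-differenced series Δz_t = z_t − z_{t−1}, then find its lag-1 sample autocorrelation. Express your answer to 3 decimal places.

First differences Δz: 0.0, -4.6, 6.0, 0.3, -4.7, 4.3, -2.2, -2.7
Mean of differences = -0.4500
Numerator Σ(Δz_t−Δz̄)(Δz_{t+1}−Δz̄) = -51.5475
Denominator Σ(Δz_t−Δz̄)² = 108.3400
r_1(Δz) = -51.5475 / 108.3400 = -0.476

-0.476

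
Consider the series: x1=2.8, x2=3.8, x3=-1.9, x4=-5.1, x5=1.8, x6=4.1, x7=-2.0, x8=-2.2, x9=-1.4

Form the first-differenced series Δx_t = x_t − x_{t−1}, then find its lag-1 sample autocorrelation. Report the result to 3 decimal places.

First differences Δx: 1.0, -5.7, -3.2, 6.9, 2.3, -6.1, -0.2, 0.8
Mean of differences = -0.5250
Numerator Σ(Δx_t−Δx̄)(Δx_{t+1}−Δx̄) = -10.0656
Denominator Σ(Δx_t−Δx̄)² = 132.3150
r_1(Δx) = -10.0656 / 132.3150 = -0.076

-0.076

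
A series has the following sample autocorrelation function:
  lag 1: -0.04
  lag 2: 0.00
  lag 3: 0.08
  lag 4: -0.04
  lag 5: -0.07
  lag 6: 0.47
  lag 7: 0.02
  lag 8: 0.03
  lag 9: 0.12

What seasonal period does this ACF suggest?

6

The largest autocorrelation is r_6 = 0.47; the remaining lags stay at or below 0.12.
The dominant spike at lag 6 indicates a seasonal period of 6.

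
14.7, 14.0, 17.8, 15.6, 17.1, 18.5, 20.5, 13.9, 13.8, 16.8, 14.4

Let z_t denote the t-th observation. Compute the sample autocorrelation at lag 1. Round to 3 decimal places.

Mean z̄ = (14.7 + 14.0 + 17.8 + 15.6 + 17.1 + 18.5 + 20.5 + 13.9 + 13.8 + 16.8 + 14.4)/11 = 16.1000
Numerator Σ_{t=1}^{10}(z_t−z̄)(z_{t+1}−z̄) = 3.5600
Denominator Σ(z_t−z̄)² = 49.1400
r_1 = 3.5600 / 49.1400 = 0.072

0.072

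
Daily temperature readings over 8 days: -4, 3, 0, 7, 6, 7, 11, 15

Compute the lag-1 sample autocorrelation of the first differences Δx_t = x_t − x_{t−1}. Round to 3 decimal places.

First differences Δx: 7, -3, 7, -1, 1, 4, 4
Mean of differences = 2.7143
Numerator Σ(Δx_t−Δx̄)(Δx_{t+1}−Δx̄) = -59.0816
Denominator Σ(Δx_t−Δx̄)² = 89.4286
r_1(Δx) = -59.0816 / 89.4286 = -0.661

-0.661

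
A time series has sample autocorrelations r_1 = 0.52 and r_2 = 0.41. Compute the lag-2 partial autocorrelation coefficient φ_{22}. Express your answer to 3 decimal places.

0.191

φ_{22} = (r_2 − r_1²) / (1 − r_1²)
r_1² = (0.52)² = 0.2704
Numerator = 0.41 − 0.2704 = 0.1396; denominator = 1 − 0.2704 = 0.7296
φ_{22} = 0.1396 / 0.7296 = 0.191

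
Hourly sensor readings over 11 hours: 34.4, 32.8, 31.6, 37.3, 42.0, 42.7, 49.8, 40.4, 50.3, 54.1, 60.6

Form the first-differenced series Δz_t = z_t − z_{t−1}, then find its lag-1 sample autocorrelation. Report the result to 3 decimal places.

-0.458

First differences Δz: -1.6, -1.2, 5.7, 4.7, 0.7, 7.1, -9.4, 9.9, 3.8, 6.5
Mean of differences = 2.6200
Numerator Σ(Δz_t−Δz̄)(Δz_{t+1}−Δz̄) = -130.0204
Denominator Σ(Δz_t−Δz̄)² = 283.8960
r_1(Δz) = -130.0204 / 283.8960 = -0.458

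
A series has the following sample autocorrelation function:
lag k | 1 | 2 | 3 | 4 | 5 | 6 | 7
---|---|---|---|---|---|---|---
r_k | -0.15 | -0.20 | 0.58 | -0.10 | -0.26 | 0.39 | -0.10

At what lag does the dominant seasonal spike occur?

3

The largest autocorrelation is r_3 = 0.58, with a weaker echo at lag 6 (0.39); the remaining lags stay at or below -0.10.
The dominant spike at lag 3 indicates a seasonal period of 3.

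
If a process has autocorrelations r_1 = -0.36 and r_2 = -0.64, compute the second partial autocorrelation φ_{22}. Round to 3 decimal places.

φ_{22} = (r_2 − r_1²) / (1 − r_1²)
r_1² = (-0.36)² = 0.1296
Numerator = -0.64 − 0.1296 = -0.7696; denominator = 1 − 0.1296 = 0.8704
φ_{22} = -0.7696 / 0.8704 = -0.884

-0.884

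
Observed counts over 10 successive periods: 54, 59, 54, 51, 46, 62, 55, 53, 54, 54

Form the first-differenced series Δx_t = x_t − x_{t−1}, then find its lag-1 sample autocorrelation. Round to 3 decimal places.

-0.444

First differences Δx: 5, -5, -3, -5, 16, -7, -2, 1, 0
Mean of differences = 0.0000
Numerator Σ(Δx_t−Δx̄)(Δx_{t+1}−Δx̄) = -175.0000
Denominator Σ(Δx_t−Δx̄)² = 394.0000
r_1(Δx) = -175.0000 / 394.0000 = -0.444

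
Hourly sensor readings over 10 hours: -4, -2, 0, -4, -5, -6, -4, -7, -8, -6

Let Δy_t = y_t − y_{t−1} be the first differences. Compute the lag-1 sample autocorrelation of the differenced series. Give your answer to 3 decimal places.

-0.170

First differences Δy: 2, 2, -4, -1, -1, 2, -3, -1, 2
Mean of differences = -0.2222
Numerator Σ(Δy_t−Δȳ)(Δy_{t+1}−Δȳ) = -7.3827
Denominator Σ(Δy_t−Δȳ)² = 43.5556
r_1(Δy) = -7.3827 / 43.5556 = -0.170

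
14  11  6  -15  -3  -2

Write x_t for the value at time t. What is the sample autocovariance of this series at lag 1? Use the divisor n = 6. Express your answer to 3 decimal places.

Mean x̄ = (14 + 11 + 6 − 15 − 3 − 2)/6 = 1.8333
Σ_{t=1}^{5}(x_t−x̄)(x_{t+1}−x̄) = 179.4722
γ_1 = 179.4722 / 6 = 29.912

29.912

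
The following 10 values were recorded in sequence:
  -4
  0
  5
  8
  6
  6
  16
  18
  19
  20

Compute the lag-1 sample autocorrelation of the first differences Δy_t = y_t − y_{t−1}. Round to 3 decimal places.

-0.060

First differences Δy: 4, 5, 3, -2, 0, 10, 2, 1, 1
Mean of differences = 2.6667
Numerator Σ(Δy_t−Δȳ)(Δy_{t+1}−Δȳ) = -5.7778
Denominator Σ(Δy_t−Δȳ)² = 96.0000
r_1(Δy) = -5.7778 / 96.0000 = -0.060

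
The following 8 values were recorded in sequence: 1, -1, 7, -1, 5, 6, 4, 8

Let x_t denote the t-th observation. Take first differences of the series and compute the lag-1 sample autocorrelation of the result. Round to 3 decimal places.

First differences Δx: -2, 8, -8, 6, 1, -2, 4
Mean of differences = 1.0000
Numerator Σ(Δx_t−Δx̄)(Δx_{t+1}−Δx̄) = -138.0000
Denominator Σ(Δx_t−Δx̄)² = 182.0000
r_1(Δx) = -138.0000 / 182.0000 = -0.758

-0.758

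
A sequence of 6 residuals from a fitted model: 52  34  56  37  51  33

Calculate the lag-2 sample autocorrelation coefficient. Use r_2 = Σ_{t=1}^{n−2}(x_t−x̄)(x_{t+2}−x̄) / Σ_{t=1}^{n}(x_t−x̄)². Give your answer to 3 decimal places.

Mean x̄ = (52 + 34 + 56 + 37 + 51 + 33)/6 = 43.8333
Σ(x_t−x̄)(x_{t+2}−x̄) = (99.3611) + (67.1944) + (87.1944) + (74.0278) = 327.7778
Denominator Σ(x_t−x̄)² = 526.8333
r_2 = 327.7778 / 526.8333 = 0.622

0.622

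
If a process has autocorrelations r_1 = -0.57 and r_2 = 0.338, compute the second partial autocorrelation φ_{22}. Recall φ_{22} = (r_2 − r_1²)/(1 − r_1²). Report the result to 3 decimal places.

0.019

φ_{22} = (r_2 − r_1²) / (1 − r_1²)
r_1² = (-0.57)² = 0.3249
Numerator = 0.338 − 0.3249 = 0.0131; denominator = 1 − 0.3249 = 0.6751
φ_{22} = 0.0131 / 0.6751 = 0.019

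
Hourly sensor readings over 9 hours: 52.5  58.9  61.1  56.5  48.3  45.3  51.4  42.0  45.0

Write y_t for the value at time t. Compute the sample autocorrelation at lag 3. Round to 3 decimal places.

Mean ȳ = (52.5 + 58.9 + 61.1 + 56.5 + 48.3 + 45.3 + 51.4 + 42.0 + 45.0)/9 = 51.2222
Σ(y_t−ȳ)(y_{t+3}−ȳ) = (6.7438) + (-22.4362) + (-58.4984) + (0.9383) + (26.9494) + (36.8494) = -9.4537
Denominator Σ(y_t−ȳ)² = 353.4156
r_3 = -9.4537 / 353.4156 = -0.027

-0.027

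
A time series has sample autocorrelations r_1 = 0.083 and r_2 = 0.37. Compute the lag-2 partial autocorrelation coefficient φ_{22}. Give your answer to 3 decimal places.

0.366

φ_{22} = (r_2 − r_1²) / (1 − r_1²)
r_1² = (0.083)² = 0.006889
Numerator = 0.37 − 0.0069 = 0.3631; denominator = 1 − 0.0069 = 0.9931
φ_{22} = 0.3631 / 0.9931 = 0.366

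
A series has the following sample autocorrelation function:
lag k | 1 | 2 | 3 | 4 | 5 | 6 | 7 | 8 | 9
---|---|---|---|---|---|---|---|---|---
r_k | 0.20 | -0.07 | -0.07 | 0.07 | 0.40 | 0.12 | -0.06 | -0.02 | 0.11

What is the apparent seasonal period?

5

The largest autocorrelation is r_5 = 0.40; the remaining lags stay at or below 0.20.
The dominant spike at lag 5 indicates a seasonal period of 5.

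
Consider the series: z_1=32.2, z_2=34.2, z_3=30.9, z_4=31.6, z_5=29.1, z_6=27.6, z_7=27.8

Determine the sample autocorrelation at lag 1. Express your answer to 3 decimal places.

0.522

Mean z̄ = (32.2 + 34.2 + 30.9 + 31.6 + 29.1 + 27.6 + 27.8)/7 = 30.4857
Numerator Σ_{t=1}^{6}(z_t−z̄)(z_{t+1}−z̄) = 18.5727
Denominator Σ(z_t−z̄)² = 35.6086
r_1 = 18.5727 / 35.6086 = 0.522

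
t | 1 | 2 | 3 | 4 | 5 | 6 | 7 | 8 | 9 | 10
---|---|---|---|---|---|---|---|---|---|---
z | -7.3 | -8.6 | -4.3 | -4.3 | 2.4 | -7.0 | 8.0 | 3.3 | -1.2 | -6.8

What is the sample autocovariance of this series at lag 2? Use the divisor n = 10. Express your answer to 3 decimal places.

3.400

Mean z̄ = (-7.3 − 8.6 − 4.3 − 4.3 + 2.4 − 7.0 + 8.0 + 3.3 − 1.2 − 6.8)/10 = -2.5800
Σ_{t=1}^{8}(z_t−z̄)(z_{t+2}−z̄) = 33.9952
γ_2 = 33.9952 / 10 = 3.400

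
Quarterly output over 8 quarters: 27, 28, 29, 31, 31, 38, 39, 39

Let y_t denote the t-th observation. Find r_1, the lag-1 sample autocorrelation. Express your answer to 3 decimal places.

Mean ȳ = (27 + 28 + 29 + 31 + 31 + 38 + 39 + 39)/8 = 32.7500
Σ(y_t−ȳ)(y_{t+1}−ȳ) = (27.3125) + (17.8125) + (6.5625) + (3.0625) + (-9.1875) + (32.8125) + (39.0625) = 117.4375
Denominator Σ(y_t−ȳ)² = 181.5000
r_1 = 117.4375 / 181.5000 = 0.647

0.647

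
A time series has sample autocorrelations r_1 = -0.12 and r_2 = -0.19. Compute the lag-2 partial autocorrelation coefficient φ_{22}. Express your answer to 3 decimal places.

φ_{22} = (r_2 − r_1²) / (1 − r_1²)
r_1² = (-0.12)² = 0.0144
Numerator = -0.19 − 0.0144 = -0.2044; denominator = 1 − 0.0144 = 0.9856
φ_{22} = -0.2044 / 0.9856 = -0.207

-0.207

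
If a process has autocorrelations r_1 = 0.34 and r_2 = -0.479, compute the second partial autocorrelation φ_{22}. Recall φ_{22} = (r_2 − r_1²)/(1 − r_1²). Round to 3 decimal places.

-0.672

φ_{22} = (r_2 − r_1²) / (1 − r_1²)
r_1² = (0.34)² = 0.1156
Numerator = -0.479 − 0.1156 = -0.5946; denominator = 1 − 0.1156 = 0.8844
φ_{22} = -0.5946 / 0.8844 = -0.672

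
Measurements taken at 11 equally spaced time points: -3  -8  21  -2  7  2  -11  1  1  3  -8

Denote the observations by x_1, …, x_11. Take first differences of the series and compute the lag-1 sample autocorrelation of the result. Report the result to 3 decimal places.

First differences Δx: -5, 29, -23, 9, -5, -13, 12, 0, 2, -11
Mean of differences = -0.5000
Numerator Σ(Δx_t−Δx̄)(Δx_{t+1}−Δx̄) = -1171.7500
Denominator Σ(Δx_t−Δx̄)² = 1936.5000
r_1(Δx) = -1171.7500 / 1936.5000 = -0.605

-0.605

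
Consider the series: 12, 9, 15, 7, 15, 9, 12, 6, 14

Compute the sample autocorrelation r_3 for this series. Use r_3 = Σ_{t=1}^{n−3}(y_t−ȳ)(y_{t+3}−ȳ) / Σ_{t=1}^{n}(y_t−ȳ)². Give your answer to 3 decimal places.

-0.543

Mean ȳ = (12 + 9 + 15 + 7 + 15 + 9 + 12 + 6 + 14)/9 = 11.0000
Numerator Σ_{t=1}^{6}(y_t−ȳ)(y_{t+3}−ȳ) = -50.0000
Denominator Σ(y_t−ȳ)² = 92.0000
r_3 = -50.0000 / 92.0000 = -0.543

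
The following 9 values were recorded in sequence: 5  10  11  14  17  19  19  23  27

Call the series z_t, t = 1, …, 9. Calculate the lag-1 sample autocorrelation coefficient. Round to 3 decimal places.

0.571

Mean z̄ = (5 + 10 + 11 + 14 + 17 + 19 + 19 + 23 + 27)/9 = 16.1111
Numerator Σ_{t=1}^{8}(z_t−z̄)(z_{t+1}−z̄) = 213.8765
Denominator Σ(z_t−z̄)² = 374.8889
r_1 = 213.8765 / 374.8889 = 0.571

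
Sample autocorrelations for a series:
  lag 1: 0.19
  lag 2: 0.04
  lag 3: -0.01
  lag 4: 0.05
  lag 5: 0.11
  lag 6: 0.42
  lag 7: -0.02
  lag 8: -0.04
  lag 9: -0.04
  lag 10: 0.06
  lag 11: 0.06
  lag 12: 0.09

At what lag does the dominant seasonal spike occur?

6

The largest autocorrelation is r_6 = 0.42; the remaining lags stay at or below 0.19.
The dominant spike at lag 6 indicates a seasonal period of 6.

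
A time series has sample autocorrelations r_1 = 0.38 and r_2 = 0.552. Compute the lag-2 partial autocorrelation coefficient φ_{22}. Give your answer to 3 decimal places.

0.476

φ_{22} = (r_2 − r_1²) / (1 − r_1²)
r_1² = (0.38)² = 0.1444
Numerator = 0.552 − 0.1444 = 0.4076; denominator = 1 − 0.1444 = 0.8556
φ_{22} = 0.4076 / 0.8556 = 0.476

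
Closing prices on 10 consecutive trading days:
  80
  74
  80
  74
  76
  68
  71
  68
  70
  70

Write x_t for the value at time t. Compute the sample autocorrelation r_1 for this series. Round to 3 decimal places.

0.295

Mean x̄ = (80 + 74 + 80 + 74 + 76 + 68 + 71 + 68 + 70 + 70)/10 = 73.1000
Numerator Σ_{t=1}^{9}(x_t−x̄)(x_{t+1}−x̄) = 53.2900
Denominator Σ(x_t−x̄)² = 180.9000
r_1 = 53.2900 / 180.9000 = 0.295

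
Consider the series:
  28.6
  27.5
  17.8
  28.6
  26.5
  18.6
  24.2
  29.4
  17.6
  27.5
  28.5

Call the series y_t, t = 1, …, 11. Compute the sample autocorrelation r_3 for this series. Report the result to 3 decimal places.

0.577

Mean ȳ = (28.6 + 27.5 + 17.8 + 28.6 + 26.5 + 18.6 + 24.2 + 29.4 + 17.6 + 27.5 + 28.5)/11 = 24.9818
Numerator Σ_{t=1}^{8}(y_t−ȳ)(y_{t+3}−ȳ) = 127.3108
Denominator Σ(y_t−ȳ)² = 220.4764
r_3 = 127.3108 / 220.4764 = 0.577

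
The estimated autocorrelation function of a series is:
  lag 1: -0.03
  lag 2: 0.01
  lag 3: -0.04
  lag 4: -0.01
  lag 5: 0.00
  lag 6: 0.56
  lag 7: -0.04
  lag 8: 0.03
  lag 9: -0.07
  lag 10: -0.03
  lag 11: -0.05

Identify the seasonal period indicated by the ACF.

The largest autocorrelation is r_6 = 0.56; the remaining lags stay at or below 0.03.
The dominant spike at lag 6 indicates a seasonal period of 6.

6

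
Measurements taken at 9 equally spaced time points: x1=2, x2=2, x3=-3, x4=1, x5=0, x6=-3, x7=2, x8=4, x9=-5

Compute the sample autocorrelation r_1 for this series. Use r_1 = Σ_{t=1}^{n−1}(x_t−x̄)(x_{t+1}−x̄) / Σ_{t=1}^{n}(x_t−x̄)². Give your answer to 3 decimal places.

Mean x̄ = (2 + 2 − 3 + 1 + 0 − 3 + 2 + 4 − 5)/9 = 0.0000
Numerator Σ_{t=1}^{8}(x_t−x̄)(x_{t+1}−x̄) = -23.0000
Denominator Σ(x_t−x̄)² = 72.0000
r_1 = -23.0000 / 72.0000 = -0.319

-0.319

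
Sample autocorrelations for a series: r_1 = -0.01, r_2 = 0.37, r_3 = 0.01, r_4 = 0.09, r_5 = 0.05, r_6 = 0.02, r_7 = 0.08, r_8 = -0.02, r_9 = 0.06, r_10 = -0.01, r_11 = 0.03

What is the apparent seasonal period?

The largest autocorrelation is r_2 = 0.37; the remaining lags stay at or below 0.09.
The dominant spike at lag 2 indicates a seasonal period of 2.

2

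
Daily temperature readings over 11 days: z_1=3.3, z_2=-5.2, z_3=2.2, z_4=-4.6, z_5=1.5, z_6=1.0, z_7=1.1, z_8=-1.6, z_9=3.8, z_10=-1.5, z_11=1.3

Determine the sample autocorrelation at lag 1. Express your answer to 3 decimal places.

Mean z̄ = (3.3 − 5.2 + 2.2 − 4.6 + 1.5 + 1.0 + 1.1 − 1.6 + 3.8 − 1.5 + 1.3)/11 = 0.1182
Numerator Σ_{t=1}^{10}(z_t−z̄)(z_{t+1}−z̄) = -58.1340
Denominator Σ(z_t−z̄)² = 89.1764
r_1 = -58.1340 / 89.1764 = -0.652

-0.652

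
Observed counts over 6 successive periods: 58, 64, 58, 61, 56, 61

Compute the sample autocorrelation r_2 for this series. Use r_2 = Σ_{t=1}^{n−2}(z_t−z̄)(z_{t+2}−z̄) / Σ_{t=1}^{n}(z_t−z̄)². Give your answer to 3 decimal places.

Mean z̄ = (58 + 64 + 58 + 61 + 56 + 61)/6 = 59.6667
Deviations from mean: -1.6667, 4.3333, -1.6667, 1.3333, -3.6667, 1.3333
Σ(z_t−z̄)(z_{t+2}−z̄) = (2.7778) + (5.7778) + (6.1111) + (1.7778) = 16.4444
Denominator Σ(z_t−z̄)² = 41.3333
r_2 = 16.4444 / 41.3333 = 0.398

0.398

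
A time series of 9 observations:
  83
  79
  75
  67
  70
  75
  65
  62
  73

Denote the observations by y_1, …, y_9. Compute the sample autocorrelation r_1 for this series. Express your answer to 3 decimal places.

0.347

Mean ȳ = (83 + 79 + 75 + 67 + 70 + 75 + 65 + 62 + 73)/9 = 72.1111
Numerator Σ_{t=1}^{8}(y_t−ȳ)(y_{t+1}−ȳ) = 127.2099
Denominator Σ(y_t−ȳ)² = 366.8889
r_1 = 127.2099 / 366.8889 = 0.347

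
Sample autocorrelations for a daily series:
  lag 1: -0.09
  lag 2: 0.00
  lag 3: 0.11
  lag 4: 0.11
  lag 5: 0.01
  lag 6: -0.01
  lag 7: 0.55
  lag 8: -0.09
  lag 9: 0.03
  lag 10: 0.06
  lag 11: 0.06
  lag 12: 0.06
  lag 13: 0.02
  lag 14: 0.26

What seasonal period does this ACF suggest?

The largest autocorrelation is r_7 = 0.55, with a weaker echo at lag 14 (0.26); the remaining lags stay at or below 0.11.
The dominant spike at lag 7 indicates a seasonal period of 7.

7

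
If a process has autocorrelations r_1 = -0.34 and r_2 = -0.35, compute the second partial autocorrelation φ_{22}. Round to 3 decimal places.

φ_{22} = (r_2 − r_1²) / (1 − r_1²)
r_1² = (-0.34)² = 0.1156
Numerator = -0.35 − 0.1156 = -0.4656; denominator = 1 − 0.1156 = 0.8844
φ_{22} = -0.4656 / 0.8844 = -0.526

-0.526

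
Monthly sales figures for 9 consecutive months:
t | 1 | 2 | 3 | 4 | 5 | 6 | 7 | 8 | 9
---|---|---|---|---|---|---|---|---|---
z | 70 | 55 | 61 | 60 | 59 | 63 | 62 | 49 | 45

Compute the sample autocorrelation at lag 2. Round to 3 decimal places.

-0.117

Mean z̄ = (70 + 55 + 61 + 60 + 59 + 63 + 62 + 49 + 45)/9 = 58.2222
Σ(z_t−z̄)(z_{t+2}−z̄) = (32.7160) + (-5.7284) + (2.1605) + (8.4938) + (2.9383) + (-44.0617) + (-49.9506) = -53.4321
Denominator Σ(z_t−z̄)² = 457.5556
r_2 = -53.4321 / 457.5556 = -0.117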